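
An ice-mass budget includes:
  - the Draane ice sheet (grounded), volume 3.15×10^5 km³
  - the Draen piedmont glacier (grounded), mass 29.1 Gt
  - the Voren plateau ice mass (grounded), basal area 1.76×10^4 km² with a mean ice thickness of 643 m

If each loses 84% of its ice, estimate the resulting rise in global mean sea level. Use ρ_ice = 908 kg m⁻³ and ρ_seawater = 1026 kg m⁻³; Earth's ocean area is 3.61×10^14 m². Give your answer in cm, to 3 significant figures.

Draane: 0.84 × 3.15×10^5 km³ × (908/1026) = 2.342×10^5 km³ of water.
Draen: 0.84 × 29.1 Gt = 2.444×10^13 kg; dividing by ρ_w = 1026 kg m⁻³ gives 2.382×10^10 m³ of water.
Voren: ice volume = 1.76×10^4 km² × 643 m = 1.132×10^4 km³; 0.84 × 1.132×10^4 × (908/1026) = 8413 km³ of water.
Total added water ≈ 2.426×10^14 m³ over 3.61×10^14 m² → Δh = 0.672 m = 67.2 cm.

≈ 67.2 cm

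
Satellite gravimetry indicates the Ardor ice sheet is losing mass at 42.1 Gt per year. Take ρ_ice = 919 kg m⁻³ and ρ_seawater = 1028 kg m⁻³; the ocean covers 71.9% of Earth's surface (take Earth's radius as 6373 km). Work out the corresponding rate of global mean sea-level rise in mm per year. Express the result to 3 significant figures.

ρ_w = 1028 kg m⁻³. Annual water volume added = 42.1 Gt / ρ_w = 4.210×10^13 kg / 1028 kg m⁻³ = 4.095×10^10 m³.
Δh per year = 4.095×10^10 / 3.67×10^14 = 1.12×10^-4 m = 0.112 mm.

≈ 0.112 mm/yr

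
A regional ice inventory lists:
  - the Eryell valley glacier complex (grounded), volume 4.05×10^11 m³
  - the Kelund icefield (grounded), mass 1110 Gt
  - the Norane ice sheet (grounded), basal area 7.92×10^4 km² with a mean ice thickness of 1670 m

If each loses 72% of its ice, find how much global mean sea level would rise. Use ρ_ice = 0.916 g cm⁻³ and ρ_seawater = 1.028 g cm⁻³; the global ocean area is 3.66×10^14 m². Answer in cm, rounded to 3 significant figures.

Eryell: 0.72 × 4.05×10^11 m³ × (916/1028) = 2.598×10^11 m³ of water.
Kelund: 0.72 × 1110 Gt = 7.992×10^14 kg; dividing by ρ_w = 1.028 g cm⁻³ = 1028 kg m⁻³ gives 7.774×10^11 m³ of water.
Norane: ice volume = 7.92×10^4 km² × 1670 m = 1.323×10^5 km³; 0.72 × 1.323×10^5 × (916/1028) = 8.485×10^4 km³ of water.
Total added water ≈ 8.589×10^13 m³ over 3.66×10^14 m² → Δh = 0.235 m = 23.5 cm.

≈ 23.5 cm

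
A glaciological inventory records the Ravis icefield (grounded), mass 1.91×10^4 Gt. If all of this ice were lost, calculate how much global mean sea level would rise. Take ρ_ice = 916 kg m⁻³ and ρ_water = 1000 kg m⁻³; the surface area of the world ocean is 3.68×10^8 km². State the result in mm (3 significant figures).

Ravis: 1.91×10^4 Gt = 1.910×10^16 kg; dividing by ρ_w = 1000 kg m⁻³ gives 1.910×10^13 m³ of water.
Spread over 3.68×10^14 m² of ocean, Δh = 1.910×10^13 / 3.68×10^14 = 0.0519 m = 51.9 mm.

≈ 51.9 mm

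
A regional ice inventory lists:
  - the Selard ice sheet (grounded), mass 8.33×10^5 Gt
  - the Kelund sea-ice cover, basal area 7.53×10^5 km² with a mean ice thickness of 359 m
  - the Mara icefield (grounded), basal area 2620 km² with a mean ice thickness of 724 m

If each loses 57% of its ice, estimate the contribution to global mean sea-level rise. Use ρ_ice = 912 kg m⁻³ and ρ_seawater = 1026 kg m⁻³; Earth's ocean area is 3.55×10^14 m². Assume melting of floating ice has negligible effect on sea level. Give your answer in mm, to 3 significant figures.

≈ 1310 mm

Selard: 0.57 × 8.33×10^5 Gt = 4.748×10^17 kg; dividing by ρ_w = 1026 kg m⁻³ gives 4.628×10^14 m³ of water.
The Kelund sea-ice cover is floating and already displaces its own weight of water, so its melt adds essentially nothing to sea level.
Mara: ice volume = 2620 km² × 724 m = 1897 km³; 0.57 × 1897 × (912/1026) = 961.1 km³ of water.
Total added water ≈ 4.637×10^14 m³ over 3.55×10^14 m² → Δh = 1.31 m = 1310 mm.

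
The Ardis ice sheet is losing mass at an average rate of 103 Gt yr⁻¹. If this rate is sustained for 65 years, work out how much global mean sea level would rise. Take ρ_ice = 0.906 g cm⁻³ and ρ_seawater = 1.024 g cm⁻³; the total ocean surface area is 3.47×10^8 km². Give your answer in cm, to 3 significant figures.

Total mass lost = 103 Gt/yr × 65 yr = 6695 Gt = 6.695×10^15 kg.
ρ_w = 1.024 g cm⁻³ = 1024 kg m⁻³, so water volume = 6.695×10^15 / 1024 = 6.538×10^12 m³.
Δh = 6.538×10^12 / 3.47×10^14 = 0.0188 m = 1.88 cm.

≈ 1.88 cm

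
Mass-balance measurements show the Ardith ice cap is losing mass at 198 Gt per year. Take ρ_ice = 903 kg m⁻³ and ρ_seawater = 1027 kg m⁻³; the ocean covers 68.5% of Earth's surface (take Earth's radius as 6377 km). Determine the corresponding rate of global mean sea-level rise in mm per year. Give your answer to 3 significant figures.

≈ 0.551 mm/yr

ρ_w = 1027 kg m⁻³. Annual water volume added = 198 Gt / ρ_w = 1.980×10^14 kg / 1027 kg m⁻³ = 1.928×10^11 m³.
Δh per year = 1.928×10^11 / 3.50×10^14 = 5.51×10^-4 m = 0.551 mm.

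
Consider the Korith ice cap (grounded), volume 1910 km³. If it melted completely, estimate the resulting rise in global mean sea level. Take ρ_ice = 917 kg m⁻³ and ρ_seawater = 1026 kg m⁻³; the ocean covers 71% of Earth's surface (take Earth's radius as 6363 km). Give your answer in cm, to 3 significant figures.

≈ 0.473 cm

Korith: 1910 km³ × (917/1026) = 1707 km³ of water.
Spread over 3.61×10^14 m² of ocean, Δh = 1.707×10^12 / 3.61×10^14 = 4.73×10^-3 m = 0.473 cm.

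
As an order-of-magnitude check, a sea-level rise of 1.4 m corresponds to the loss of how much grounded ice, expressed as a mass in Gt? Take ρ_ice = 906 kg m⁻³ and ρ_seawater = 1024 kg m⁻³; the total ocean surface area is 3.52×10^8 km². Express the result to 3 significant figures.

≈ 5.05×10^5 Gt

Required water volume = Δh × A = 1.4 m × 3.52×10^14 m² = 4.928×10^14 m³.
ρ_w = 1024 kg m⁻³, so the mass of water = 4.928×10^14 m³ × 1024 kg m⁻³ = 5.046×10^17 kg = 5.05×10^5 Gt (and the same mass of ice, by conservation).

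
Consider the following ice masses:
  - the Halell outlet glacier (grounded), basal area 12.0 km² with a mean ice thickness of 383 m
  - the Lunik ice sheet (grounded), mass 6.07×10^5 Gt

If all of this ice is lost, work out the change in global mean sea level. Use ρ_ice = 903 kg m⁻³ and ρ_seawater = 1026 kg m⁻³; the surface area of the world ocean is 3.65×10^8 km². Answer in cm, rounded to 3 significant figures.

Halell: ice volume = 12.0 km² × 383 m = 4.596 km³; 4.596 × (903/1026) = 4.045 km³ of water.
Lunik: 6.07×10^5 Gt = 6.070×10^17 kg; dividing by ρ_w = 1026 kg m⁻³ gives 5.916×10^14 m³ of water.
Total added water ≈ 5.916×10^14 m³ over 3.65×10^14 m² → Δh = 1.62 m = 162 cm.

≈ 162 cm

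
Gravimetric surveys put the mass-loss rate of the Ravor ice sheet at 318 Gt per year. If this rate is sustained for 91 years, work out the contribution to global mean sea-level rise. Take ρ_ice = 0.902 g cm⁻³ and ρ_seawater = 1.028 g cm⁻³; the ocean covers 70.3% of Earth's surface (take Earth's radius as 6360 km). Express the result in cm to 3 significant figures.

≈ 7.88 cm

Total mass lost = 318 Gt/yr × 91 yr = 2.894×10^4 Gt = 2.894×10^16 kg.
ρ_w = 1.028 g cm⁻³ = 1028 kg m⁻³, so water volume = 2.894×10^16 / 1028 = 2.815×10^13 m³.
Δh = 2.815×10^13 / 3.57×10^14 = 0.0788 m = 7.88 cm.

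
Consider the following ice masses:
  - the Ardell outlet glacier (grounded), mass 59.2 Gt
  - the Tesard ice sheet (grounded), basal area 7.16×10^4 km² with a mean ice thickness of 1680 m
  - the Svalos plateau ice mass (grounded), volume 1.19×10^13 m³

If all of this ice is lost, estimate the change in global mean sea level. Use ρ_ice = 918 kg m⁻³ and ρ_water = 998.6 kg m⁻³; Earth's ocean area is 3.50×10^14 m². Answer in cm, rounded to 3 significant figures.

Ardell: 59.2 Gt = 5.920×10^13 kg; dividing by ρ_w = 998.6 kg m⁻³ gives 5.928×10^10 m³ of water.
Tesard: ice volume = 7.16×10^4 km² × 1680 m = 1.203×10^5 km³; 1.203×10^5 × (918/998.6) = 1.106×10^5 km³ of water.
Svalos: 1.19×10^13 m³ × (918/998.6) = 1.094×10^13 m³ of water.
Total added water ≈ 1.216×10^14 m³ over 3.50×10^14 m² → Δh = 0.347 m = 34.7 cm.

≈ 34.7 cm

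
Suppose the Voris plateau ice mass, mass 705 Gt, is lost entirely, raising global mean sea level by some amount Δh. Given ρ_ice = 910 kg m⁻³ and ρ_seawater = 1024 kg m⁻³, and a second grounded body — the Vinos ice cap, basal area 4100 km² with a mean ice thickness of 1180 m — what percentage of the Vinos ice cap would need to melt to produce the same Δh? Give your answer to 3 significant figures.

Equal sea-level rise means equal mass of meltwater, i.e. equal mass of ice lost.
Ice mass of Voris: 7.050×10^14 kg; ice mass of Vinos: 4.403×10^15 kg.
Fraction required = 7.050×10^14 / 4.403×10^15 = 0.160 → 16.0 %.

≈ 16.0 %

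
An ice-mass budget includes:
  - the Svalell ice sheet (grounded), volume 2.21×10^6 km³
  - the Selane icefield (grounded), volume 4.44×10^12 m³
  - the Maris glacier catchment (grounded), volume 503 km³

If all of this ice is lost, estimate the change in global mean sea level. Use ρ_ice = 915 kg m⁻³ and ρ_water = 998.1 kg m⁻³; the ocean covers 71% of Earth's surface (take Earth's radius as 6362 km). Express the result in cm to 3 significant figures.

≈ 562 cm

Svalell: 2.21×10^6 km³ × (915/998.1) = 2.026×10^6 km³ of water.
Selane: 4.44×10^12 m³ × (915/998.1) = 4.070×10^12 m³ of water.
Maris: 503 km³ × (915/998.1) = 461.1 km³ of water.
Total added water ≈ 2.031×10^15 m³ over 3.61×10^14 m² → Δh = 5.62 m = 562 cm.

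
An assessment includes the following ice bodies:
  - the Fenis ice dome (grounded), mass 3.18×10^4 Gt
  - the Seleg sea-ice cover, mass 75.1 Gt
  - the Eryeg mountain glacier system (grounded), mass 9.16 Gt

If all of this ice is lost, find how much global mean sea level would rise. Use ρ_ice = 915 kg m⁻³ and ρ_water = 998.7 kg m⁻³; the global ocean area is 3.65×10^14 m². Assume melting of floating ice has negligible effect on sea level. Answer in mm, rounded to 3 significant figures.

Fenis: 3.18×10^4 Gt = 3.180×10^16 kg; dividing by ρ_w = 998.7 kg m⁻³ gives 3.184×10^13 m³ of water.
The Seleg sea-ice cover is floating and already displaces its own weight of water, so its melt adds essentially nothing to sea level.
Eryeg: 9.16 Gt = 9.160×10^12 kg; dividing by ρ_w = 998.7 kg m⁻³ gives 9.172×10^9 m³ of water.
Total added water ≈ 3.185×10^13 m³ over 3.65×10^14 m² → Δh = 0.0873 m = 87.3 mm.

≈ 87.3 mm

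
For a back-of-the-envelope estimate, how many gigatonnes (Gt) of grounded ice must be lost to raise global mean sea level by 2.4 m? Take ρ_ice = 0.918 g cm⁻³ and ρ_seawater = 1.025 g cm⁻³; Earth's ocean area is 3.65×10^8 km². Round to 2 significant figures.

Required water volume = Δh × A = 2.4 m × 3.65×10^14 m² = 8.760×10^14 m³.
ρ_w = 1.025 g cm⁻³ = 1025 kg m⁻³, so the mass of water = 8.760×10^14 m³ × 1025 kg m⁻³ = 8.979×10^17 kg = 9.0×10^5 Gt (and the same mass of ice, by conservation).

≈ 9.0×10^5 Gt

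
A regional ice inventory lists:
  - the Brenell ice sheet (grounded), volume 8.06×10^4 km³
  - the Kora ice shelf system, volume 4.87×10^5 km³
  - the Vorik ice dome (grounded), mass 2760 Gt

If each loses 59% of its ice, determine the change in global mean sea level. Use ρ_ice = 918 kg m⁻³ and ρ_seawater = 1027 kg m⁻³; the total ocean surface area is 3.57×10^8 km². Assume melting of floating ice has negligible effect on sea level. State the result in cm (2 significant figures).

≈ 12 cm

Brenell: 0.59 × 8.06×10^4 km³ × (918/1027) = 4.251×10^4 km³ of water.
The Kora ice shelf system is floating and already displaces its own weight of water, so its melt adds essentially nothing to sea level.
Vorik: 0.59 × 2760 Gt = 1.628×10^15 kg; dividing by ρ_w = 1027 kg m⁻³ gives 1.586×10^12 m³ of water.
Total added water ≈ 4.409×10^13 m³ over 3.57×10^14 m² → Δh = 0.124 m = 12 cm.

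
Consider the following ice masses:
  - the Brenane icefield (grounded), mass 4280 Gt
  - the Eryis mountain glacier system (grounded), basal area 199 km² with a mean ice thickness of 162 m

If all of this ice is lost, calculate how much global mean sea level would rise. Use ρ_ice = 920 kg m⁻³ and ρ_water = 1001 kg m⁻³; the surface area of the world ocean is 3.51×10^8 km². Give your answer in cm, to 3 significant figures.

≈ 1.23 cm

Brenane: 4280 Gt = 4.280×10^15 kg; dividing by ρ_w = 1001 kg m⁻³ gives 4.276×10^12 m³ of water.
Eryis: ice volume = 199 km² × 162 m = 32.24 km³; 32.24 × (920/1001) = 29.63 km³ of water.
Total added water ≈ 4.305×10^12 m³ over 3.51×10^14 m² → Δh = 0.0123 m = 1.23 cm.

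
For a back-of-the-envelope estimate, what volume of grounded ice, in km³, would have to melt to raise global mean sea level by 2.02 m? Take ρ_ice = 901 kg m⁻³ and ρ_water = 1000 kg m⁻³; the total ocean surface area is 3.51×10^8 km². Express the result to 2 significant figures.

Required water volume = Δh × A = 2.02 m × 3.51×10^14 m² = 7.090×10^14 m³ = 7.090×10^5 km³.
Ice volume = water volume × ρ_w/ρ_ice = 7.090×10^5 × 1000/901 = 7.9×10^5 km³.

≈ 7.9×10^5 km³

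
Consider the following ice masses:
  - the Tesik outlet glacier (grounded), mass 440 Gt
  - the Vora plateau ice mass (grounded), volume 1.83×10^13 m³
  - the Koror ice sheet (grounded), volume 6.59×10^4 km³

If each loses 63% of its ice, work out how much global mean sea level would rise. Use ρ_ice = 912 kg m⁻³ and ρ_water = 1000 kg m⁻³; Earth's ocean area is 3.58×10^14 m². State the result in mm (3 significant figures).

≈ 136 mm

Tesik: 0.63 × 440 Gt = 2.772×10^14 kg; dividing by ρ_w = 1000 kg m⁻³ gives 2.772×10^11 m³ of water.
Vora: 0.63 × 1.83×10^13 m³ × (912/1000) = 1.051×10^13 m³ of water.
Koror: 0.63 × 6.59×10^4 km³ × (912/1000) = 3.786×10^4 km³ of water.
Total added water ≈ 4.866×10^13 m³ over 3.58×10^14 m² → Δh = 0.136 m = 136 mm.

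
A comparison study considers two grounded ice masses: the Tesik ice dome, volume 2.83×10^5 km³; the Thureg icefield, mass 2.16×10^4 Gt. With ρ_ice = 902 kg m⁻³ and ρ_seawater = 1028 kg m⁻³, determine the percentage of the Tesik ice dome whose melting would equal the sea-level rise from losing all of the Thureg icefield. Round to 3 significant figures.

≈ 8.46 %

Equal sea-level rise means equal mass of meltwater, i.e. equal mass of ice lost.
Ice mass of Thureg: 2.160×10^16 kg; ice mass of Tesik: 2.553×10^17 kg.
Fraction required = 2.160×10^16 / 2.553×10^17 = 0.0846 → 8.46 %.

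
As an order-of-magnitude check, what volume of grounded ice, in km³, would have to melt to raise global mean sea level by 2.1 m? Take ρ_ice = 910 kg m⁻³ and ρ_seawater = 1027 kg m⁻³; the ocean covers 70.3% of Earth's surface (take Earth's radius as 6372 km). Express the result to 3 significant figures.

≈ 8.50×10^5 km³

Required water volume = Δh × A = 2.1 m × 3.59×10^14 m² = 7.532×10^14 m³ = 7.532×10^5 km³.
Ice volume = water volume × ρ_w/ρ_ice = 7.532×10^5 × 1027/910 = 8.50×10^5 km³.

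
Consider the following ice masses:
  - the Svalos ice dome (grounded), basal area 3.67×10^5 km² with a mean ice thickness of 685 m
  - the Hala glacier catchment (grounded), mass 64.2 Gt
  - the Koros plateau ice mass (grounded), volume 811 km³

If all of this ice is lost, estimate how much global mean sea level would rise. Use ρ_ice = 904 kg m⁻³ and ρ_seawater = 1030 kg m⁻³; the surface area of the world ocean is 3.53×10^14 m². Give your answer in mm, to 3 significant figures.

Svalos: ice volume = 3.67×10^5 km² × 685 m = 2.514×10^5 km³; 2.514×10^5 × (904/1030) = 2.206×10^5 km³ of water.
Hala: 64.2 Gt = 6.420×10^13 kg; dividing by ρ_w = 1030 kg m⁻³ gives 6.233×10^10 m³ of water.
Koros: 811 km³ × (904/1030) = 711.8 km³ of water.
Total added water ≈ 2.214×10^14 m³ over 3.53×10^14 m² → Δh = 0.627 m = 627 mm.

≈ 627 mm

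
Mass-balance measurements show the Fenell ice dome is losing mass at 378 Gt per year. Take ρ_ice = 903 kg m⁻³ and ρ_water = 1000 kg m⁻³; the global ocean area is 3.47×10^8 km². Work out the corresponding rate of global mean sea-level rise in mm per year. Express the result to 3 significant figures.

≈ 1.09 mm/yr

ρ_w = 1000 kg m⁻³. Annual water volume added = 378 Gt / ρ_w = 3.780×10^14 kg / 1000 kg m⁻³ = 3.780×10^11 m³.
Δh per year = 3.780×10^11 / 3.47×10^14 = 1.09×10^-3 m = 1.09 mm.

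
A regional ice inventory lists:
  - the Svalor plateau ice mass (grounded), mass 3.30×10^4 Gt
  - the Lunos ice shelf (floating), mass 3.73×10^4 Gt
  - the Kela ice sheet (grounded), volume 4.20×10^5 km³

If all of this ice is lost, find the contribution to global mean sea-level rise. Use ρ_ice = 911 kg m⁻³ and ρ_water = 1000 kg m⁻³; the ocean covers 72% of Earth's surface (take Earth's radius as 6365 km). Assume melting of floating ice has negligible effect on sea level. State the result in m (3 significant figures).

≈ 1.13 m

Svalor: 3.30×10^4 Gt = 3.300×10^16 kg; dividing by ρ_w = 1000 kg m⁻³ gives 3.300×10^13 m³ of water.
The Lunos ice shelf is floating and already displaces its own weight of water, so its melt adds essentially nothing to sea level.
Kela: 4.20×10^5 km³ × (911/1000) = 3.826×10^5 km³ of water.
Total added water ≈ 4.156×10^14 m³ over 3.67×10^14 m² → Δh = 1.13 m.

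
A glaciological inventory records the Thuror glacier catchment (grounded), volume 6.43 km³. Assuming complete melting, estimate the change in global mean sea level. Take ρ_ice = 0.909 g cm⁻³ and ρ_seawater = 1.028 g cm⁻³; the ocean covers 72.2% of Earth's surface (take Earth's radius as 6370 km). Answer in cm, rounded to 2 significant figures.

≈ 1.5×10^-3 cm

Thuror: 6.43 km³ × (909/1028) = 5.686 km³ of water.
Spread over 3.68×10^14 m² of ocean, Δh = 5.686×10^9 / 3.68×10^14 = 1.54×10^-5 m = 1.5×10^-3 cm.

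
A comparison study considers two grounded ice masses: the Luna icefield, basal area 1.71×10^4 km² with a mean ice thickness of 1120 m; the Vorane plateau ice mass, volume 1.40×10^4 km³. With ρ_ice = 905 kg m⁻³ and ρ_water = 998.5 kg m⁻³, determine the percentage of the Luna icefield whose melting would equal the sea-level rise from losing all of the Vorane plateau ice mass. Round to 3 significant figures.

Equal sea-level rise means equal mass of meltwater, i.e. equal mass of ice lost.
Ice mass of Vorane: 1.267×10^16 kg; ice mass of Luna: 1.733×10^16 kg.
Fraction required = 1.267×10^16 / 1.733×10^16 = 0.731 → 73.1 %.

≈ 73.1 %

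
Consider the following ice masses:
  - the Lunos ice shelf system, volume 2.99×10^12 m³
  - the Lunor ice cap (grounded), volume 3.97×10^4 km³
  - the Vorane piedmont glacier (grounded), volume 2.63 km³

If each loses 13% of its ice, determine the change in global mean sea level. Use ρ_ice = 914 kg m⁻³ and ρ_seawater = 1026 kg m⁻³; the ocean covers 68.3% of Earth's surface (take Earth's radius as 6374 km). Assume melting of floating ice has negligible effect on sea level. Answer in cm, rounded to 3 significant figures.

The Lunos ice shelf system is floating and already displaces its own weight of water, so its melt adds essentially nothing to sea level.
Lunor: 0.13 × 3.97×10^4 km³ × (914/1026) = 4598 km³ of water.
Vorane: 0.13 × 2.63 km³ × (914/1026) = 0.3046 km³ of water.
Total added water ≈ 4.598×10^12 m³ over 3.49×10^14 m² → Δh = 0.0132 m = 1.32 cm.

≈ 1.32 cm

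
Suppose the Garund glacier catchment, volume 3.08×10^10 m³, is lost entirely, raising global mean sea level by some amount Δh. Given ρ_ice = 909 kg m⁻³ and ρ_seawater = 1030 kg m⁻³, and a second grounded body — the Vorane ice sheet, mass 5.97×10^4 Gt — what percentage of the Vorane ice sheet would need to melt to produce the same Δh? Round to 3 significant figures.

Equal sea-level rise means equal mass of meltwater, i.e. equal mass of ice lost.
Ice mass of Garund: 2.800×10^13 kg; ice mass of Vorane: 5.970×10^16 kg.
Fraction required = 2.800×10^13 / 5.970×10^16 = 4.69×10^-4 → 0.0469 %.

≈ 0.0469 %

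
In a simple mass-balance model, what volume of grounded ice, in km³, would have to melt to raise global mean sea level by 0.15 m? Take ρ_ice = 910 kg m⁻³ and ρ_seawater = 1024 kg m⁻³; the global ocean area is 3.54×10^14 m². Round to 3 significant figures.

≈ 5.98×10^4 km³

Required water volume = Δh × A = 0.15 m × 3.54×10^14 m² = 5.310×10^13 m³ = 5.310×10^4 km³.
Ice volume = water volume × ρ_w/ρ_ice = 5.310×10^4 × 1024/910 = 5.98×10^4 km³.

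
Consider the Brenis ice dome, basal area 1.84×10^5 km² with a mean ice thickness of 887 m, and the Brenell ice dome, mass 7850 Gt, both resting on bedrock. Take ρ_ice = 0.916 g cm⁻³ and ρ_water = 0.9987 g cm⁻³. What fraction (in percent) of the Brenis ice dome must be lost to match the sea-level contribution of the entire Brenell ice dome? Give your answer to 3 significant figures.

Equal sea-level rise means equal mass of meltwater, i.e. equal mass of ice lost.
Ice mass of Brenell: 7.850×10^15 kg; ice mass of Brenis: 1.495×10^17 kg.
Fraction required = 7.850×10^15 / 1.495×10^17 = 0.0525 → 5.25 %.

≈ 5.25 %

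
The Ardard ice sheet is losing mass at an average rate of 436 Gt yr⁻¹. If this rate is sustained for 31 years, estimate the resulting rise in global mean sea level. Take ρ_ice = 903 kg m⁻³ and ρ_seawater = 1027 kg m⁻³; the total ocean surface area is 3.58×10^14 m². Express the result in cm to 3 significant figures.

Total mass lost = 436 Gt/yr × 31 yr = 1.352×10^4 Gt = 1.352×10^16 kg.
ρ_w = 1027 kg m⁻³, so water volume = 1.352×10^16 / 1027 = 1.316×10^13 m³.
Δh = 1.316×10^13 / 3.58×10^14 = 0.0368 m = 3.68 cm.

≈ 3.68 cm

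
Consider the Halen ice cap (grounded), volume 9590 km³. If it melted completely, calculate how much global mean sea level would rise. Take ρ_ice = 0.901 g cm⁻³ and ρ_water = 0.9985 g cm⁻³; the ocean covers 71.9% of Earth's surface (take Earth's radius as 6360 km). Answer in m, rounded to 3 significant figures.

Halen: 9590 km³ × (901/998.5) = 8654 km³ of water.
Spread over 3.65×10^14 m² of ocean, Δh = 8.654×10^12 / 3.65×10^14 = 0.0237 m.

≈ 0.0237 m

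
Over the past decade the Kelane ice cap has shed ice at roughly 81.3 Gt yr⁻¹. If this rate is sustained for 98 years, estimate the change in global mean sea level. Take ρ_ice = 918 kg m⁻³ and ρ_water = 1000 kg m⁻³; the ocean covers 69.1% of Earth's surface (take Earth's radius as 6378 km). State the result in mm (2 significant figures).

≈ 23 mm

Total mass lost = 81.3 Gt/yr × 98 yr = 7967 Gt = 7.967×10^15 kg.
ρ_w = 1000 kg m⁻³, so water volume = 7.967×10^15 / 1000 = 7.967×10^12 m³.
Δh = 7.967×10^12 / 3.53×10^14 = 0.0226 m = 23 mm.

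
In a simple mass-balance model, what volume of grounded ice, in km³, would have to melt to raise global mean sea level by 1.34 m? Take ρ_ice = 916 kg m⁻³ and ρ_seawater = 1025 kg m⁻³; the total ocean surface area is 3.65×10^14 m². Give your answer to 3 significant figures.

Required water volume = Δh × A = 1.34 m × 3.65×10^14 m² = 4.891×10^14 m³ = 4.891×10^5 km³.
Ice volume = water volume × ρ_w/ρ_ice = 4.891×10^5 × 1025/916 = 5.47×10^5 km³.

≈ 5.47×10^5 km³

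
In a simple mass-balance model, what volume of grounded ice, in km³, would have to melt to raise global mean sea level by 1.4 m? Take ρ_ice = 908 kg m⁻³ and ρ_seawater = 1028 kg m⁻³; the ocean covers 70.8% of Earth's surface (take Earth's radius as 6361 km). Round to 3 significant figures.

Required water volume = Δh × A = 1.4 m × 3.60×10^14 m² = 5.040×10^14 m³ = 5.040×10^5 km³.
Ice volume = water volume × ρ_w/ρ_ice = 5.040×10^5 × 1028/908 = 5.71×10^5 km³.

≈ 5.71×10^5 km³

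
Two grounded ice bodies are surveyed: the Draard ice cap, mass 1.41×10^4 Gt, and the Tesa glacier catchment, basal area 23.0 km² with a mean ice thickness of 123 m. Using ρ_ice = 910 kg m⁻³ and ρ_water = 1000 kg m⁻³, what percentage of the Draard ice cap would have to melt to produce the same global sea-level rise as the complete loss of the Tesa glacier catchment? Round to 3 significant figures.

Equal sea-level rise means equal mass of meltwater, i.e. equal mass of ice lost.
Ice mass of Tesa: 2.574×10^12 kg; ice mass of Draard: 1.410×10^16 kg.
Fraction required = 2.574×10^12 / 1.410×10^16 = 1.83×10^-4 → 0.0183 %.

≈ 0.0183 %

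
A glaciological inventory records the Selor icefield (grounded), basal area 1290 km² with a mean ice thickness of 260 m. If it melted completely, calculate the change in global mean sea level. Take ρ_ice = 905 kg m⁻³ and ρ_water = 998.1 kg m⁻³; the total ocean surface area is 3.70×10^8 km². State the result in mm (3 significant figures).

≈ 0.822 mm

Selor: ice volume = 1290 km² × 260 m = 335.4 km³; 335.4 × (905/998.1) = 304.1 km³ of water.
Spread over 3.70×10^14 m² of ocean, Δh = 3.041×10^11 / 3.70×10^14 = 8.22×10^-4 m = 0.822 mm.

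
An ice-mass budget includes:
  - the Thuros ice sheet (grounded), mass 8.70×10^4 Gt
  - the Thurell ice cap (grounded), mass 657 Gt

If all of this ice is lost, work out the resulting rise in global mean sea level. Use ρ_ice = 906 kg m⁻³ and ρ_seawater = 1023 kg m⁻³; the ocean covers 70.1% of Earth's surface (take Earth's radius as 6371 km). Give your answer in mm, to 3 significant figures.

Thuros: 8.70×10^4 Gt = 8.700×10^16 kg; dividing by ρ_w = 1023 kg m⁻³ gives 8.504×10^13 m³ of water.
Thurell: 657 Gt = 6.570×10^14 kg; dividing by ρ_w = 1023 kg m⁻³ gives 6.422×10^11 m³ of water.
Total added water ≈ 8.569×10^13 m³ over 3.58×10^14 m² → Δh = 0.240 m = 240 mm.

≈ 240 mm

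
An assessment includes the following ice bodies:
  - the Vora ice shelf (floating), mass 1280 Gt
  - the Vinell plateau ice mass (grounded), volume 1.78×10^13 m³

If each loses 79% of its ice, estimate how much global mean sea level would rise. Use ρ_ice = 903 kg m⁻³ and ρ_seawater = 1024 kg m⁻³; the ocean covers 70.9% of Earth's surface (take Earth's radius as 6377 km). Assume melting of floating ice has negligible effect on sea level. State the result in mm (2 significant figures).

≈ 34 mm

The Vora ice shelf is floating and already displaces its own weight of water, so its melt adds essentially nothing to sea level.
Vinell: 0.79 × 1.78×10^13 m³ × (903/1024) = 1.240×10^13 m³ of water.
Total added water ≈ 1.240×10^13 m³ over 3.62×10^14 m² → Δh = 0.0342 m = 34 mm.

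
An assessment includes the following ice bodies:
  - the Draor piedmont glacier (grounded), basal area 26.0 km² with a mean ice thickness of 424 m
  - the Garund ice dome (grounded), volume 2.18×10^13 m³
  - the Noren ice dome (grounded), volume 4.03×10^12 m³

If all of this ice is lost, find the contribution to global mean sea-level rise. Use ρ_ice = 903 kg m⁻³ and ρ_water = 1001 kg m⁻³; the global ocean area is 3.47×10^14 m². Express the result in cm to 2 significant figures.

Draor: ice volume = 26.0 km² × 424 m = 11.02 km³; 11.02 × (903/1001) = 9.945 km³ of water.
Garund: 2.18×10^13 m³ × (903/1001) = 1.967×10^13 m³ of water.
Noren: 4.03×10^12 m³ × (903/1001) = 3.635×10^12 m³ of water.
Total added water ≈ 2.331×10^13 m³ over 3.47×10^14 m² → Δh = 0.0672 m = 6.7 cm.

≈ 6.7 cm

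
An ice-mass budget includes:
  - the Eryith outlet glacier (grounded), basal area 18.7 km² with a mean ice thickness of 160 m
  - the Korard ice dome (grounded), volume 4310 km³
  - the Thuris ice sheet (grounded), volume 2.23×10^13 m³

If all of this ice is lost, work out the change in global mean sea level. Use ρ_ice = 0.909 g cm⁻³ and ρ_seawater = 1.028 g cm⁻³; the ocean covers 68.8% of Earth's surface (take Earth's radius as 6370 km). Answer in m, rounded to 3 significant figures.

≈ 0.0671 m

Eryith: ice volume = 18.7 km² × 160 m = 2.992 km³; 2.992 × (909/1028) = 2.646 km³ of water.
Korard: 4310 km³ × (909/1028) = 3811 km³ of water.
Thuris: 2.23×10^13 m³ × (909/1028) = 1.972×10^13 m³ of water.
Total added water ≈ 2.353×10^13 m³ over 3.51×10^14 m² → Δh = 0.0671 m.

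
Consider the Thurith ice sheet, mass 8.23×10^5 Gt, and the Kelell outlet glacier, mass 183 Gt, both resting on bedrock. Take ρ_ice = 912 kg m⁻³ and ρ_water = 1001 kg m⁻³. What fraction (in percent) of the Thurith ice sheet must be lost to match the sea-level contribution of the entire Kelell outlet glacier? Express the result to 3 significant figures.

Equal sea-level rise means equal mass of meltwater, i.e. equal mass of ice lost.
Ice mass of Kelell: 1.830×10^14 kg; ice mass of Thurith: 8.230×10^17 kg.
Fraction required = 1.830×10^14 / 8.230×10^17 = 2.22×10^-4 → 0.0222 %.

≈ 0.0222 %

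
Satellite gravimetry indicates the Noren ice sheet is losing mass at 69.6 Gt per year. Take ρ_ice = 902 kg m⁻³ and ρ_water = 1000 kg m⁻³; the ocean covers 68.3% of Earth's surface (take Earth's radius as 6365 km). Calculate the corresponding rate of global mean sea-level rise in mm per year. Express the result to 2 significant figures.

ρ_w = 1000 kg m⁻³. Annual water volume added = 69.6 Gt / ρ_w = 6.960×10^13 kg / 1000 kg m⁻³ = 6.960×10^10 m³.
Δh per year = 6.960×10^10 / 3.48×10^14 = 2.00×10^-4 m = 0.20 mm.

≈ 0.20 mm/yr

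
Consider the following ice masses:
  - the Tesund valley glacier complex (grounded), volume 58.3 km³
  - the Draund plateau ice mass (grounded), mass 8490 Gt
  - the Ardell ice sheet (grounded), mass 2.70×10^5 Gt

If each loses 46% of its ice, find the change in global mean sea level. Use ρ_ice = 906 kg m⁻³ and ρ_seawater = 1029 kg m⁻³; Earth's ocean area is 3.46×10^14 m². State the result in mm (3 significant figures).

≈ 360 mm

Tesund: 0.46 × 58.3 km³ × (906/1029) = 23.61 km³ of water.
Draund: 0.46 × 8490 Gt = 3.905×10^15 kg; dividing by ρ_w = 1029 kg m⁻³ gives 3.795×10^12 m³ of water.
Ardell: 0.46 × 2.70×10^5 Gt = 1.242×10^17 kg; dividing by ρ_w = 1029 kg m⁻³ gives 1.207×10^14 m³ of water.
Total added water ≈ 1.245×10^14 m³ over 3.46×10^14 m² → Δh = 0.360 m = 360 mm.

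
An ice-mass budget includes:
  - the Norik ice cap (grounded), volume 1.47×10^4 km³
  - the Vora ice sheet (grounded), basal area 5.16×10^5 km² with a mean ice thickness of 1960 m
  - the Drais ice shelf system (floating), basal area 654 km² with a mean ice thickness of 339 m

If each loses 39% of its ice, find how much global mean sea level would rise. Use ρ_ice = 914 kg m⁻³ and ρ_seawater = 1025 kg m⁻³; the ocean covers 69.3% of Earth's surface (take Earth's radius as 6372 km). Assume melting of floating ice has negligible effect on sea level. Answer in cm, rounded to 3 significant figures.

≈ 101 cm

Norik: 0.39 × 1.47×10^4 km³ × (914/1025) = 5112 km³ of water.
Vora: ice volume = 5.16×10^5 km² × 1960 m = 1.011×10^6 km³; 0.39 × 1.011×10^6 × (914/1025) = 3.517×10^5 km³ of water.
The Drais ice shelf system is floating and already displaces its own weight of water, so its melt adds essentially nothing to sea level.
Total added water ≈ 3.568×10^14 m³ over 3.54×10^14 m² → Δh = 1.01 m = 101 cm.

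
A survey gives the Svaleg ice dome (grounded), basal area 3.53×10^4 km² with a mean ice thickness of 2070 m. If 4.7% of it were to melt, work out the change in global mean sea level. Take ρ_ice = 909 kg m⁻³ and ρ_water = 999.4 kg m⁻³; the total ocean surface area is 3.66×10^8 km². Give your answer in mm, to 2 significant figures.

Svaleg: ice volume = 3.53×10^4 km² × 2070 m = 7.307×10^4 km³; 0.047 × 7.307×10^4 × (909/999.4) = 3124 km³ of water.
Spread over 3.66×10^14 m² of ocean, Δh = 3.124×10^12 / 3.66×10^14 = 8.53×10^-3 m = 8.5 mm.

≈ 8.5 mm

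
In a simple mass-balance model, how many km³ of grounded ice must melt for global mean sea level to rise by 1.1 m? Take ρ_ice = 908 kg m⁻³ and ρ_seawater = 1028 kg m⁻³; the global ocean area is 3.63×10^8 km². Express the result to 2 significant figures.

Required water volume = Δh × A = 1.1 m × 3.63×10^14 m² = 3.993×10^14 m³ = 3.993×10^5 km³.
Ice volume = water volume × ρ_w/ρ_ice = 3.993×10^5 × 1028/908 = 4.5×10^5 km³.

≈ 4.5×10^5 km³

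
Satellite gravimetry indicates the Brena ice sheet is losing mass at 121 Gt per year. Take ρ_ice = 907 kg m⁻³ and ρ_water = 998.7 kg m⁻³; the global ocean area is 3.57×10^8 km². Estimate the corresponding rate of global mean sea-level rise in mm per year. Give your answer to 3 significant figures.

≈ 0.339 mm/yr

ρ_w = 998.7 kg m⁻³. Annual water volume added = 121 Gt / ρ_w = 1.210×10^14 kg / 998.7 kg m⁻³ = 1.212×10^11 m³.
Δh per year = 1.212×10^11 / 3.57×10^14 = 3.39×10^-4 m = 0.339 mm.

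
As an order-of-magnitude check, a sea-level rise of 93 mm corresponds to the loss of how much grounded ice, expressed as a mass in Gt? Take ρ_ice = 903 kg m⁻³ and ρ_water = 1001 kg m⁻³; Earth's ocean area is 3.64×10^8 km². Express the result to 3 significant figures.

≈ 3.39×10^4 Gt

Required water volume = Δh × A = 0.093 m × 3.64×10^14 m² = 3.385×10^13 m³.
ρ_w = 1001 kg m⁻³, so the mass of water = 3.385×10^13 m³ × 1001 kg m⁻³ = 3.389×10^16 kg = 3.39×10^4 Gt (and the same mass of ice, by conservation).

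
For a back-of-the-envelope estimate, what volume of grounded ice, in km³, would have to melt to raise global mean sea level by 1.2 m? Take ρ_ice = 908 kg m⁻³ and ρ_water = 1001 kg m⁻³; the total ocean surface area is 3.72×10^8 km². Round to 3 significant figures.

≈ 4.92×10^5 km³

Required water volume = Δh × A = 1.2 m × 3.72×10^14 m² = 4.464×10^14 m³ = 4.464×10^5 km³.
Ice volume = water volume × ρ_w/ρ_ice = 4.464×10^5 × 1001/908 = 4.92×10^5 km³.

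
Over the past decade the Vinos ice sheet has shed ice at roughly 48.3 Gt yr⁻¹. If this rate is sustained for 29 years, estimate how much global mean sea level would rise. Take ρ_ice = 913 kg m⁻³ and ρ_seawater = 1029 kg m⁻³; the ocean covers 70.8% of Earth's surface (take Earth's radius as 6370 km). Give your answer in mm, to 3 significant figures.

≈ 3.77 mm

Total mass lost = 48.3 Gt/yr × 29 yr = 1401 Gt = 1.401×10^15 kg.
ρ_w = 1029 kg m⁻³, so water volume = 1.401×10^15 / 1029 = 1.361×10^12 m³.
Δh = 1.361×10^12 / 3.61×10^14 = 3.77×10^-3 m = 3.77 mm.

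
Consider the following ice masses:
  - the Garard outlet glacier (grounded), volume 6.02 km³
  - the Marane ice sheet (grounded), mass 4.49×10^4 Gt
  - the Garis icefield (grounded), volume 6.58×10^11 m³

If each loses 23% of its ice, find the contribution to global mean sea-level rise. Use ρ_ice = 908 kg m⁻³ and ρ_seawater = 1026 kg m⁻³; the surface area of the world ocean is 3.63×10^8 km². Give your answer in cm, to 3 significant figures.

≈ 2.81 cm

Garard: 0.23 × 6.02 km³ × (908/1026) = 1.225 km³ of water.
Marane: 0.23 × 4.49×10^4 Gt = 1.033×10^16 kg; dividing by ρ_w = 1026 kg m⁻³ gives 1.007×10^13 m³ of water.
Garis: 0.23 × 6.58×10^11 m³ × (908/1026) = 1.339×10^11 m³ of water.
Total added water ≈ 1.020×10^13 m³ over 3.63×10^14 m² → Δh = 0.0281 m = 2.81 cm.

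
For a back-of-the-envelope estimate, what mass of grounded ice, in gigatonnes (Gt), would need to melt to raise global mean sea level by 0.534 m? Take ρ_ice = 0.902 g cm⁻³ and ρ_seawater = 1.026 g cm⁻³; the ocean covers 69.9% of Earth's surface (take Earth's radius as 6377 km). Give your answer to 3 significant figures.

Required water volume = Δh × A = 0.534 m × 3.57×10^14 m² = 1.907×10^14 m³.
ρ_w = 1.026 g cm⁻³ = 1026 kg m⁻³, so the mass of water = 1.907×10^14 m³ × 1026 kg m⁻³ = 1.957×10^17 kg = 1.96×10^5 Gt (and the same mass of ice, by conservation).

≈ 1.96×10^5 Gt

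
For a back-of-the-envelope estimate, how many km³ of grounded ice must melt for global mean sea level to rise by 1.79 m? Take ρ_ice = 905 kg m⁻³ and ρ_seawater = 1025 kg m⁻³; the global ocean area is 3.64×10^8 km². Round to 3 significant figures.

Required water volume = Δh × A = 1.79 m × 3.64×10^14 m² = 6.516×10^14 m³ = 6.516×10^5 km³.
Ice volume = water volume × ρ_w/ρ_ice = 6.516×10^5 × 1025/905 = 7.38×10^5 km³.

≈ 7.38×10^5 km³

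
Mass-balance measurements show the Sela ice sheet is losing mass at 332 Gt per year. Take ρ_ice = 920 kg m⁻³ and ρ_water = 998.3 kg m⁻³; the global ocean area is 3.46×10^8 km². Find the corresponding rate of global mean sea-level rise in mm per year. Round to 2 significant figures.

≈ 0.96 mm/yr

ρ_w = 998.3 kg m⁻³. Annual water volume added = 332 Gt / ρ_w = 3.320×10^14 kg / 998.3 kg m⁻³ = 3.326×10^11 m³.
Δh per year = 3.326×10^11 / 3.46×10^14 = 9.61×10^-4 m = 0.96 mm.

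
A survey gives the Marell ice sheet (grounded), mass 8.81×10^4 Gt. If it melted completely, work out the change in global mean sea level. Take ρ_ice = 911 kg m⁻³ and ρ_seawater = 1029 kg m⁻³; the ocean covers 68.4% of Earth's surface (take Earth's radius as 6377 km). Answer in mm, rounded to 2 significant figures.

Marell: 8.81×10^4 Gt = 8.810×10^16 kg; dividing by ρ_w = 1029 kg m⁻³ gives 8.562×10^13 m³ of water.
Spread over 3.50×10^14 m² of ocean, Δh = 8.562×10^13 / 3.50×10^14 = 0.245 m = 240 mm.

≈ 240 mm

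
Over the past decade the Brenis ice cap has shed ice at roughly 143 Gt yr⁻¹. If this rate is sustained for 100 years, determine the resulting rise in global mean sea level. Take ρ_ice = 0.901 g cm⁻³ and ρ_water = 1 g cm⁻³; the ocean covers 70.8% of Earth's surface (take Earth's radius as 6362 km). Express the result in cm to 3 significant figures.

Total mass lost = 143 Gt/yr × 100 yr = 1.430×10^4 Gt = 1.430×10^16 kg.
ρ_w = 1 g cm⁻³ = 1000 kg m⁻³, so water volume = 1.430×10^16 / 1000 = 1.430×10^13 m³.
Δh = 1.430×10^13 / 3.60×10^14 = 0.0397 m = 3.97 cm.

≈ 3.97 cm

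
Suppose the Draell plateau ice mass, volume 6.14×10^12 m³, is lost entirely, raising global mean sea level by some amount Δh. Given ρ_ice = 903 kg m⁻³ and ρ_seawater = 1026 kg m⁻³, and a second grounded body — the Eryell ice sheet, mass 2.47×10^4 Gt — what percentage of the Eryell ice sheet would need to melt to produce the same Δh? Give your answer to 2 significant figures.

Equal sea-level rise means equal mass of meltwater, i.e. equal mass of ice lost.
Ice mass of Draell: 5.544×10^15 kg; ice mass of Eryell: 2.470×10^16 kg.
Fraction required = 5.544×10^15 / 2.470×10^16 = 0.224 → 22 %.

≈ 22 %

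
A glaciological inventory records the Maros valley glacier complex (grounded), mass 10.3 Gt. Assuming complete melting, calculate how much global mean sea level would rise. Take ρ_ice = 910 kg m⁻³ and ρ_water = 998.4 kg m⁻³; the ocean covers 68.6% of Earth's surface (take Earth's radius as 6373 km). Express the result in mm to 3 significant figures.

≈ 0.0295 mm

Maros: 10.3 Gt = 1.030×10^13 kg; dividing by ρ_w = 998.4 kg m⁻³ gives 1.032×10^10 m³ of water.
Spread over 3.50×10^14 m² of ocean, Δh = 1.032×10^10 / 3.50×10^14 = 2.95×10^-5 m = 0.0295 mm.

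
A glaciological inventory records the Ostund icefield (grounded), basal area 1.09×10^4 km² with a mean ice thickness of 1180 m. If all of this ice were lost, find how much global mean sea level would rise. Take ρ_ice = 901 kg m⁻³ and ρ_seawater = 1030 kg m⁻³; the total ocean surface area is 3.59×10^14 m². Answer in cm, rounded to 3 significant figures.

Ostund: ice volume = 1.09×10^4 km² × 1180 m = 1.286×10^4 km³; 1.286×10^4 × (901/1030) = 1.125×10^4 km³ of water.
Spread over 3.59×10^14 m² of ocean, Δh = 1.125×10^13 / 3.59×10^14 = 0.0313 m = 3.13 cm.

≈ 3.13 cm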